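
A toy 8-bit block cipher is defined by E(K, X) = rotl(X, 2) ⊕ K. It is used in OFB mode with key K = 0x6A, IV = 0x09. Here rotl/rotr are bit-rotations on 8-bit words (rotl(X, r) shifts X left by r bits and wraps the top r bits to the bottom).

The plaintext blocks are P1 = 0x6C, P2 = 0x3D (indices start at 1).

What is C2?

C2 = 0x6E

OFB encryption: S_i = E(K, S_{i−1}) with S_{0} = IV; C_i = P_i ⊕ S_i.
C1: S = E(K, 0x09) = 0x4E; 0x6C ⊕ 0x4E = 0x22.
C2: S = E(K, 0x4E) = 0x53; 0x3D ⊕ 0x53 = 0x6E.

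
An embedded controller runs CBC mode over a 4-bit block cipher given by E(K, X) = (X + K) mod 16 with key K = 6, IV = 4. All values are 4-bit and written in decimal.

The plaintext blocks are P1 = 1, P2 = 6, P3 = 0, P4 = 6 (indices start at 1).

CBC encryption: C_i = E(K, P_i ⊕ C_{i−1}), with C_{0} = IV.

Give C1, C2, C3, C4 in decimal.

C1 = 11, C2 = 3, C3 = 9, C4 = 5

C1: P1 ⊕ 4 = 5; E(K, 5) = 11.
C2: P2 ⊕ 11 = 13; E(K, 13) = 3.
C3: P3 ⊕ 3 = 3; E(K, 3) = 9.
C4: P4 ⊕ 9 = 15; E(K, 15) = 5.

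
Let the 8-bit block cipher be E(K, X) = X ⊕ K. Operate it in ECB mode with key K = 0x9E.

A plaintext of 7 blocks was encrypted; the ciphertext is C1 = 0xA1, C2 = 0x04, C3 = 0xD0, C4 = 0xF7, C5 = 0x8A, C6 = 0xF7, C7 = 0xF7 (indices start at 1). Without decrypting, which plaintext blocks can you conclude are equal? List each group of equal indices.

ECB encrypts each block independently with the same key, so equal ciphertext blocks imply equal plaintext blocks.
C4 = C6 = C7 = 0xF7, so P4 = P6 = P7.

P4 = P6 = P7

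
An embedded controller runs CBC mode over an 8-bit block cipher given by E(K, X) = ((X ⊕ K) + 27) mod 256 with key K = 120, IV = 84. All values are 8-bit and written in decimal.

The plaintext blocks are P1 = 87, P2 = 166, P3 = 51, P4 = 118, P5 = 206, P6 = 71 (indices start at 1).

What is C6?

C6 = 225

CBC encryption: C_i = E(K, P_i ⊕ C_{i−1}), with C_{0} = IV.
C1: P1 ⊕ 84 = 3; E(K, 3) = 150.
C2: P2 ⊕ 150 = 48; E(K, 48) = 99.
C3: P3 ⊕ 99 = 80; E(K, 80) = 67.
C4: P4 ⊕ 67 = 53; E(K, 53) = 104.
C5: P5 ⊕ 104 = 166; E(K, 166) = 249.
C6: P6 ⊕ 249 = 190; E(K, 190) = 225.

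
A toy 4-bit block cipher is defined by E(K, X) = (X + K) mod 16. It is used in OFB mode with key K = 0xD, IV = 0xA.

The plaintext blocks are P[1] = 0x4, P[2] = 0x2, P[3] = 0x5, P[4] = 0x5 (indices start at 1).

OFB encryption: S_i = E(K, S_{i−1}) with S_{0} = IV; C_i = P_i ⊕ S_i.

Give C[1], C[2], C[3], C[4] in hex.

C[1]: S = E(K, 0xA) = 0x7; 0x4 ⊕ 0x7 = 0x3.
C[2]: S = E(K, 0x7) = 0x4; 0x2 ⊕ 0x4 = 0x6.
C[3]: S = E(K, 0x4) = 0x1; 0x5 ⊕ 0x1 = 0x4.
C[4]: S = E(K, 0x1) = 0xE; 0x5 ⊕ 0xE = 0xB.

C[1] = 0x3, C[2] = 0x6, C[3] = 0x4, C[4] = 0xB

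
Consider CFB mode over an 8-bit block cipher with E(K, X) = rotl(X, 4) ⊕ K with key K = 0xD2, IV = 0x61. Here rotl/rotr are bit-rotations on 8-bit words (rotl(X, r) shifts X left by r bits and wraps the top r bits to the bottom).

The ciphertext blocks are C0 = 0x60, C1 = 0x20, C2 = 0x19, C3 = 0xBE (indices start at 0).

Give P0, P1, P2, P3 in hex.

P0 = 0xA4, P1 = 0xF4, P2 = 0xC9, P3 = 0xFD

CFB decryption: P_i = C_i ⊕ E(K, C_{i−1}), with C_{−1} = IV.
P0: E(K, 0x61) = 0xC4; 0x60 ⊕ 0xC4 = 0xA4.
P1: E(K, 0x60) = 0xD4; 0x20 ⊕ 0xD4 = 0xF4.
P2: E(K, 0x20) = 0xD0; 0x19 ⊕ 0xD0 = 0xC9.
P3: E(K, 0x19) = 0x43; 0xBE ⊕ 0x43 = 0xFD.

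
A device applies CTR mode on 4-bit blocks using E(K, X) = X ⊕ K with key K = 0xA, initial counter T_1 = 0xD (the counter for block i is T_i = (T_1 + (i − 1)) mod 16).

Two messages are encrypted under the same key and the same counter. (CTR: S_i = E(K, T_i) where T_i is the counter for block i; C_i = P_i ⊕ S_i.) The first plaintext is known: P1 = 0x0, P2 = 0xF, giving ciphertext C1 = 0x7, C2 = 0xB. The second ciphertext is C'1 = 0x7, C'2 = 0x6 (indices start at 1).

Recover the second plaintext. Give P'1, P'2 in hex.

In CTR with a reused counter, both messages share the same keystream S_i, so C_i ⊕ C'_i = P_i ⊕ P'_i and thus P'_i = P_i ⊕ C_i ⊕ C'_i.
P'1: 0x0 ⊕ 0x7 ⊕ 0x7 = 0x0.
P'2: 0xF ⊕ 0xB ⊕ 0x6 = 0x2.

P'1 = 0x0, P'2 = 0x2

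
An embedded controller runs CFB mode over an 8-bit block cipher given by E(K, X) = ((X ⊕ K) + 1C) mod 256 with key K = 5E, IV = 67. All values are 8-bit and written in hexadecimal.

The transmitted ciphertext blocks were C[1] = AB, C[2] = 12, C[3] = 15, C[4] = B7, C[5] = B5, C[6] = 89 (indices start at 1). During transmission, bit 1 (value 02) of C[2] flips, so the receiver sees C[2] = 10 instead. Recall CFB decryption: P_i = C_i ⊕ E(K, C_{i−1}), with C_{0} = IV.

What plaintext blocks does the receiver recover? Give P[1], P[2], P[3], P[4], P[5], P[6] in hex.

Only C[2] changed, to 10. In CFB, a change in C_i flips the same bit in P_i and garbles P_{i+1}. Decrypting the received ciphertext:
P[1]: E(K, 67) = 55; AB ⊕ 55 = FE.
P[2]: E(K, AB) = 11; 10 ⊕ 11 = 01.
P[3]: E(K, 10) = 6A; 15 ⊕ 6A = 7F.
P[4]: E(K, 15) = 67; B7 ⊕ 67 = D0.
P[5]: E(K, B7) = 05; B5 ⊕ 05 = B0.
P[6]: E(K, B5) = 07; 89 ⊕ 07 = 8E.
Blocks that differ from the original plaintext: P[2], P[3].

P[1] = FE, P[2] = 01, P[3] = 7F, P[4] = D0, P[5] = B0, P[6] = 8E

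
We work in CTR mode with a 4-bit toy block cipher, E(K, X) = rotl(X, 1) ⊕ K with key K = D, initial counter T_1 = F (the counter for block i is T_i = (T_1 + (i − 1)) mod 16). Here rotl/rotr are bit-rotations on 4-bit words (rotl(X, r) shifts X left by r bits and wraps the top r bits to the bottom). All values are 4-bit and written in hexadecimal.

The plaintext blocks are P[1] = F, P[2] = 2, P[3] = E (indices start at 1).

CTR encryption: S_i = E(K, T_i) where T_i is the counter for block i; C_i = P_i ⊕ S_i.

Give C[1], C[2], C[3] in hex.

C[1] = D, C[2] = F, C[3] = 1

C[1]: T = F, S = E(K, T) = 2; F ⊕ 2 = D.
C[2]: T = 0, S = E(K, T) = D; 2 ⊕ D = F.
C[3]: T = 1, S = E(K, T) = F; E ⊕ F = 1.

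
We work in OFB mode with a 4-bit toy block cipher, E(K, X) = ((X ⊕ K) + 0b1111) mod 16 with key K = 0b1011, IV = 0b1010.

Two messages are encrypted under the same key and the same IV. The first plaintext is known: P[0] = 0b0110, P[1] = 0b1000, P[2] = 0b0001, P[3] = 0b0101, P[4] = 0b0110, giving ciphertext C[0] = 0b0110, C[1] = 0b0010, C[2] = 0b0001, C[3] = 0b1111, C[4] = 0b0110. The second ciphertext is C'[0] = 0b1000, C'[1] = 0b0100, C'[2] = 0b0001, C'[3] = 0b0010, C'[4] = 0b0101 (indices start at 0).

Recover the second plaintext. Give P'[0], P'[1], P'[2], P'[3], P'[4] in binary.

In OFB with a reused IV, both messages share the same keystream S_i, so C_i ⊕ C'_i = P_i ⊕ P'_i and thus P'_i = P_i ⊕ C_i ⊕ C'_i.
P'[0]: 0b0110 ⊕ 0b0110 ⊕ 0b1000 = 0b1000.
P'[1]: 0b1000 ⊕ 0b0010 ⊕ 0b0100 = 0b1110.
P'[2]: 0b0001 ⊕ 0b0001 ⊕ 0b0001 = 0b0001.
P'[3]: 0b0101 ⊕ 0b1111 ⊕ 0b0010 = 0b1000.
P'[4]: 0b0110 ⊕ 0b0110 ⊕ 0b0101 = 0b0101.

P'[0] = 0b1000, P'[1] = 0b1110, P'[2] = 0b0001, P'[3] = 0b1000, P'[4] = 0b0101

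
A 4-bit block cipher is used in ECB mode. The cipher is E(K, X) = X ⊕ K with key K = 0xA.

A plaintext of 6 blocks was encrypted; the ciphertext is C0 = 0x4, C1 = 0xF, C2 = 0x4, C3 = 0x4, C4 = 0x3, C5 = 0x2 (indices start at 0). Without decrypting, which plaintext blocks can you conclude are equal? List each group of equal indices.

ECB encrypts each block independently with the same key, so equal ciphertext blocks imply equal plaintext blocks.
C0 = C2 = C3 = 0x4, so P0 = P2 = P3.

P0 = P2 = P3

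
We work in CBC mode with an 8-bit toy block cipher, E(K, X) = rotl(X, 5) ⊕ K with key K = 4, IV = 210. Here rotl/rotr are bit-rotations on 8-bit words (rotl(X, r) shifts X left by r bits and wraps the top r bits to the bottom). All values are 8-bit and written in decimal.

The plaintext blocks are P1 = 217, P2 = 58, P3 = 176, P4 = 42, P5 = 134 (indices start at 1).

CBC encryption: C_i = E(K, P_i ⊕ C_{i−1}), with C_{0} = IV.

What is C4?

C4 = 188

C1: P1 ⊕ 210 = 11; E(K, 11) = 101.
C2: P2 ⊕ 101 = 95; E(K, 95) = 239.
C3: P3 ⊕ 239 = 95; E(K, 95) = 239.
C4: P4 ⊕ 239 = 197; E(K, 197) = 188.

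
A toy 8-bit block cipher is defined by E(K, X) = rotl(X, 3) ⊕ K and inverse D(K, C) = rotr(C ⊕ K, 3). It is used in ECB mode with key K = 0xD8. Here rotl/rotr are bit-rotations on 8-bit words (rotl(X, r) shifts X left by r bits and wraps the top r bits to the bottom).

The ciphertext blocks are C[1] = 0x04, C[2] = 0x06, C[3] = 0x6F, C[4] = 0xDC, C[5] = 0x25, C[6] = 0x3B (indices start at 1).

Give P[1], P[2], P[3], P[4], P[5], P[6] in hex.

ECB decryption: P_i = D(K, C_i).
P[1]: D(K, 0x04) = 0x9B.
P[2]: D(K, 0x06) = 0xDB.
P[3]: D(K, 0x6F) = 0xF6.
P[4]: D(K, 0xDC) = 0x80.
P[5]: D(K, 0x25) = 0xBF.
P[6]: D(K, 0x3B) = 0x7C.

P[1] = 0x9B, P[2] = 0xDB, P[3] = 0xF6, P[4] = 0x80, P[5] = 0xBF, P[6] = 0x7C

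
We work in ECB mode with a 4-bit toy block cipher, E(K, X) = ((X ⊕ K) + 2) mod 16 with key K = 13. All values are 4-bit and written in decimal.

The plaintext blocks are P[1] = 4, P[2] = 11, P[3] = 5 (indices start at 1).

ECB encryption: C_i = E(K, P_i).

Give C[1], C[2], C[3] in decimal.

C[1]: E(K, 4) = 11.
C[2]: E(K, 11) = 8.
C[3]: E(K, 5) = 10.

C[1] = 11, C[2] = 8, C[3] = 10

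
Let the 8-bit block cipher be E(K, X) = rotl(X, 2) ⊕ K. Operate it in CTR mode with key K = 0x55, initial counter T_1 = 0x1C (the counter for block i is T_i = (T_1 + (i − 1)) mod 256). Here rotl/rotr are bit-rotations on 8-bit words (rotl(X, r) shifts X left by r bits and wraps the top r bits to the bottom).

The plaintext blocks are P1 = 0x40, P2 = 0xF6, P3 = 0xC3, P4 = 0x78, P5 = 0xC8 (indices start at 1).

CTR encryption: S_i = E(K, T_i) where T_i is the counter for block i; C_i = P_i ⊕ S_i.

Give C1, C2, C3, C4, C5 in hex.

C1 = 0x65, C2 = 0xD7, C3 = 0xEE, C4 = 0x51, C5 = 0x1D

C1: T = 0x1C, S = E(K, T) = 0x25; 0x40 ⊕ 0x25 = 0x65.
C2: T = 0x1D, S = E(K, T) = 0x21; 0xF6 ⊕ 0x21 = 0xD7.
C3: T = 0x1E, S = E(K, T) = 0x2D; 0xC3 ⊕ 0x2D = 0xEE.
C4: T = 0x1F, S = E(K, T) = 0x29; 0x78 ⊕ 0x29 = 0x51.
C5: T = 0x20, S = E(K, T) = 0xD5; 0xC8 ⊕ 0xD5 = 0x1D.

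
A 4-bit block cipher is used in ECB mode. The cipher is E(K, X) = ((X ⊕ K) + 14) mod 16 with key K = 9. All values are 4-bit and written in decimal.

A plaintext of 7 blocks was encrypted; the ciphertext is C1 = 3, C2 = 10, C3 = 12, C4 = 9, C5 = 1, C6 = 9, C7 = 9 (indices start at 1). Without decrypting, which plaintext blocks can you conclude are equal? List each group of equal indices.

P4 = P6 = P7

ECB encrypts each block independently with the same key, so equal ciphertext blocks imply equal plaintext blocks.
C4 = C6 = C7 = 9, so P4 = P6 = P7.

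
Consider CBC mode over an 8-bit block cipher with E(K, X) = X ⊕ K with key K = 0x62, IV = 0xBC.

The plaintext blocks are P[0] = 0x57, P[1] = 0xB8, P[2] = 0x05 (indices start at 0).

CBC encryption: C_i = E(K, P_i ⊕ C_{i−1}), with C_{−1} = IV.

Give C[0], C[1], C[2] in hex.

C[0]: P[0] ⊕ 0xBC = 0xEB; E(K, 0xEB) = 0x89.
C[1]: P[1] ⊕ 0x89 = 0x31; E(K, 0x31) = 0x53.
C[2]: P[2] ⊕ 0x53 = 0x56; E(K, 0x56) = 0x34.

C[0] = 0x89, C[1] = 0x53, C[2] = 0x34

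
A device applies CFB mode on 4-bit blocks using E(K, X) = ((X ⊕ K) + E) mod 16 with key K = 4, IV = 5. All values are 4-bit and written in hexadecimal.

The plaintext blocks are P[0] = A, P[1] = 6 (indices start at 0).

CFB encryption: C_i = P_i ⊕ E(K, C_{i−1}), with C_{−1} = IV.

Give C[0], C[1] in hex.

C[0] = 5, C[1] = 9

C[0]: E(K, 5) = F; A ⊕ F = 5.
C[1]: E(K, 5) = F; 6 ⊕ F = 9.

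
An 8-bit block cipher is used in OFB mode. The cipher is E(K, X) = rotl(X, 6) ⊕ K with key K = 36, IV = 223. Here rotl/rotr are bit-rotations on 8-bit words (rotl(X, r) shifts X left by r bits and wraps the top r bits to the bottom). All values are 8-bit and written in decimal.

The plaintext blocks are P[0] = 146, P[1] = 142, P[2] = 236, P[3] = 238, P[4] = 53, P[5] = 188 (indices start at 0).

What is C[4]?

OFB encryption: S_i = E(K, S_{i−1}) with S_{−1} = IV; C_i = P_i ⊕ S_i.
C[0]: S = E(K, 223) = 211; 146 ⊕ 211 = 65.
C[1]: S = E(K, 211) = 208; 142 ⊕ 208 = 94.
C[2]: S = E(K, 208) = 16; 236 ⊕ 16 = 252.
C[3]: S = E(K, 16) = 32; 238 ⊕ 32 = 206.
C[4]: S = E(K, 32) = 44; 53 ⊕ 44 = 25.

C[4] = 25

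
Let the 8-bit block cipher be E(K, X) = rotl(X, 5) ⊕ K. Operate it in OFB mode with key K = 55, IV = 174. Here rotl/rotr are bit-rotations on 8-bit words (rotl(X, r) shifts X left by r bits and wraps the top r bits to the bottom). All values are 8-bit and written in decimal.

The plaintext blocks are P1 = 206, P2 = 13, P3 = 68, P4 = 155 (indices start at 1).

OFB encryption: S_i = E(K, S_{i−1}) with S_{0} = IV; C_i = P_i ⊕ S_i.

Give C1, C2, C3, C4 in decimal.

C1: S = E(K, 174) = 226; 206 ⊕ 226 = 44.
C2: S = E(K, 226) = 107; 13 ⊕ 107 = 102.
C3: S = E(K, 107) = 90; 68 ⊕ 90 = 30.
C4: S = E(K, 90) = 124; 155 ⊕ 124 = 231.

C1 = 44, C2 = 102, C3 = 30, C4 = 231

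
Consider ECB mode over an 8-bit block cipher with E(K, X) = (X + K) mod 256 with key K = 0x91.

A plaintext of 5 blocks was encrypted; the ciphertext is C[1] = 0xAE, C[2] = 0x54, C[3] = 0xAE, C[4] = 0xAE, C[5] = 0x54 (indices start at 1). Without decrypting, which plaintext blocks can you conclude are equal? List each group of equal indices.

ECB encrypts each block independently with the same key, so equal ciphertext blocks imply equal plaintext blocks.
C[1] = C[3] = C[4] = 0xAE, so P[1] = P[3] = P[4].
C[2] = C[5] = 0x54, so P[2] = P[5].

P[1] = P[3] = P[4]; P[2] = P[5]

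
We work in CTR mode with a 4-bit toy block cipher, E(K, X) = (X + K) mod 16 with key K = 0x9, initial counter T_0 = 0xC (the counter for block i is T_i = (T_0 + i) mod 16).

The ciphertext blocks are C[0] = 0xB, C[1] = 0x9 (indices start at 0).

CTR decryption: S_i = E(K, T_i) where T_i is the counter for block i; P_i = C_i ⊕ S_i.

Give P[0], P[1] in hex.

P[0]: T = 0xC, S = E(K, T) = 0x5; 0xB ⊕ 0x5 = 0xE.
P[1]: T = 0xD, S = E(K, T) = 0x6; 0x9 ⊕ 0x6 = 0xF.

P[0] = 0xE, P[1] = 0xF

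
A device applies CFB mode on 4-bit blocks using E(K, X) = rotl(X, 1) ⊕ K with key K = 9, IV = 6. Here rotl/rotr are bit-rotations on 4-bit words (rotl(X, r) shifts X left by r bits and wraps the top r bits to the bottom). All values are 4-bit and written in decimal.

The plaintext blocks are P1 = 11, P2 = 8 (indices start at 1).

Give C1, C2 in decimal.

C1 = 14, C2 = 12

CFB encryption: C_i = P_i ⊕ E(K, C_{i−1}), with C_{0} = IV.
C1: E(K, 6) = 5; 11 ⊕ 5 = 14.
C2: E(K, 14) = 4; 8 ⊕ 4 = 12.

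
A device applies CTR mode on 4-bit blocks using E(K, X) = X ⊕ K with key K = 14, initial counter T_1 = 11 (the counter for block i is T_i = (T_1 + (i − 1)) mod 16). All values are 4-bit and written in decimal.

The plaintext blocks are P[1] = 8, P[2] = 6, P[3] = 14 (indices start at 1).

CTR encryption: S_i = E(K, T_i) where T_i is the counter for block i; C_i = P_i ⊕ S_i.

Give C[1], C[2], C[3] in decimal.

C[1]: T = 11, S = E(K, T) = 5; 8 ⊕ 5 = 13.
C[2]: T = 12, S = E(K, T) = 2; 6 ⊕ 2 = 4.
C[3]: T = 13, S = E(K, T) = 3; 14 ⊕ 3 = 13.

C[1] = 13, C[2] = 4, C[3] = 13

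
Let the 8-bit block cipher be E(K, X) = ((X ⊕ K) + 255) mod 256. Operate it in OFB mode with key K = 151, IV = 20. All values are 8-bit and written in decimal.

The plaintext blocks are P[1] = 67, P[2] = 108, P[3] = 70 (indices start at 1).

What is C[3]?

OFB encryption: S_i = E(K, S_{i−1}) with S_{0} = IV; C_i = P_i ⊕ S_i.
C[1]: S = E(K, 20) = 130; 67 ⊕ 130 = 193.
C[2]: S = E(K, 130) = 20; 108 ⊕ 20 = 120.
C[3]: S = E(K, 20) = 130; 70 ⊕ 130 = 196.

C[3] = 196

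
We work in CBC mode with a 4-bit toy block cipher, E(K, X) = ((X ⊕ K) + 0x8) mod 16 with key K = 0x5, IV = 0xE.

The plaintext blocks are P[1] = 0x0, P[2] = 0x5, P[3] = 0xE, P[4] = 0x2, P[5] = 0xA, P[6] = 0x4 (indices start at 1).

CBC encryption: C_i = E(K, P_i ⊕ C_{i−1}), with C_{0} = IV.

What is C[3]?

C[1]: P[1] ⊕ 0xE = 0xE; E(K, 0xE) = 0x3.
C[2]: P[2] ⊕ 0x3 = 0x6; E(K, 0x6) = 0xB.
C[3]: P[3] ⊕ 0xB = 0x5; E(K, 0x5) = 0x8.

C[3] = 0x8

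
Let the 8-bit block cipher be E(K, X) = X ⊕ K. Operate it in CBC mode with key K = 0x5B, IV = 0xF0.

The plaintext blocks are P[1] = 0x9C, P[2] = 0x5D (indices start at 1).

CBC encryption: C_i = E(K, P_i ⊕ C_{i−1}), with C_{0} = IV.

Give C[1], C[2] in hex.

C[1]: P[1] ⊕ 0xF0 = 0x6C; E(K, 0x6C) = 0x37.
C[2]: P[2] ⊕ 0x37 = 0x6A; E(K, 0x6A) = 0x31.

C[1] = 0x37, C[2] = 0x31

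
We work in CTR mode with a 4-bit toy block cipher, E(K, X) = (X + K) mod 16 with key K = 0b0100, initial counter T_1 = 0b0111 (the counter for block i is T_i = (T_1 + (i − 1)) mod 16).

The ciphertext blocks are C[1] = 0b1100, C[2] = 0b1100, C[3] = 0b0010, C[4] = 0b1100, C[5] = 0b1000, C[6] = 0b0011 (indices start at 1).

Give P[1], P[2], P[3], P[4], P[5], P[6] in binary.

P[1] = 0b0111, P[2] = 0b0000, P[3] = 0b1111, P[4] = 0b0010, P[5] = 0b0111, P[6] = 0b0011

CTR decryption: S_i = E(K, T_i) where T_i is the counter for block i; P_i = C_i ⊕ S_i.
P[1]: T = 0b0111, S = E(K, T) = 0b1011; 0b1100 ⊕ 0b1011 = 0b0111.
P[2]: T = 0b1000, S = E(K, T) = 0b1100; 0b1100 ⊕ 0b1100 = 0b0000.
P[3]: T = 0b1001, S = E(K, T) = 0b1101; 0b0010 ⊕ 0b1101 = 0b1111.
P[4]: T = 0b1010, S = E(K, T) = 0b1110; 0b1100 ⊕ 0b1110 = 0b0010.
P[5]: T = 0b1011, S = E(K, T) = 0b1111; 0b1000 ⊕ 0b1111 = 0b0111.
P[6]: T = 0b1100, S = E(K, T) = 0b0000; 0b0011 ⊕ 0b0000 = 0b0011.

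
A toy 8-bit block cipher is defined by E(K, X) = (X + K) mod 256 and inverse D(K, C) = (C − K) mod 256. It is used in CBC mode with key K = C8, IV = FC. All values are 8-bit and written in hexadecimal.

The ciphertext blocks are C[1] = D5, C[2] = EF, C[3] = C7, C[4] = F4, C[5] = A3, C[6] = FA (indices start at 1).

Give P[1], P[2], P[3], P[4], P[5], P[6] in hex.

CBC decryption: P_i = D(K, C_i) ⊕ C_{i−1}, with C_{0} = IV.
P[1]: D(K, D5) = 0D; 0D ⊕ FC = F1.
P[2]: D(K, EF) = 27; 27 ⊕ D5 = F2.
P[3]: D(K, C7) = FF; FF ⊕ EF = 10.
P[4]: D(K, F4) = 2C; 2C ⊕ C7 = EB.
P[5]: D(K, A3) = DB; DB ⊕ F4 = 2F.
P[6]: D(K, FA) = 32; 32 ⊕ A3 = 91.

P[1] = F1, P[2] = F2, P[3] = 10, P[4] = EB, P[5] = 2F, P[6] = 91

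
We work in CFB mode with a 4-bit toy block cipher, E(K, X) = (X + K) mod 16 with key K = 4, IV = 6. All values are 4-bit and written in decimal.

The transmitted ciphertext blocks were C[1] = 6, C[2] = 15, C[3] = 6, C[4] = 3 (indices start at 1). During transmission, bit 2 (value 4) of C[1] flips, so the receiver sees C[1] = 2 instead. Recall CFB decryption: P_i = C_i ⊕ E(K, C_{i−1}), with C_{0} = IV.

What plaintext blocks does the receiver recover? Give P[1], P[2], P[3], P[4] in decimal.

P[1] = 8, P[2] = 9, P[3] = 5, P[4] = 9

Only C[1] changed, to 2. In CFB, a change in C_i flips the same bit in P_i and garbles P_{i+1}. Decrypting the received ciphertext:
P[1]: E(K, 6) = 10; 2 ⊕ 10 = 8.
P[2]: E(K, 2) = 6; 15 ⊕ 6 = 9.
P[3]: E(K, 15) = 3; 6 ⊕ 3 = 5.
P[4]: E(K, 6) = 10; 3 ⊕ 10 = 9.
Blocks that differ from the original plaintext: P[1], P[2].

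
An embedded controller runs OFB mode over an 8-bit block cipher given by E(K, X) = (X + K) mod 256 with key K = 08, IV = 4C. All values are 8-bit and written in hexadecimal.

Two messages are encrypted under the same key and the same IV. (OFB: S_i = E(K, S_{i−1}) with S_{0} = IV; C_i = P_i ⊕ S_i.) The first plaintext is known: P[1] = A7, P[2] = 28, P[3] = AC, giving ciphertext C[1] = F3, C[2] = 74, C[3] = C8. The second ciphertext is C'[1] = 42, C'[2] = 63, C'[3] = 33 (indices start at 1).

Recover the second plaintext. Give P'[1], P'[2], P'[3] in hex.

In OFB with a reused IV, both messages share the same keystream S_i, so C_i ⊕ C'_i = P_i ⊕ P'_i and thus P'_i = P_i ⊕ C_i ⊕ C'_i.
P'[1]: A7 ⊕ F3 ⊕ 42 = 16.
P'[2]: 28 ⊕ 74 ⊕ 63 = 3F.
P'[3]: AC ⊕ C8 ⊕ 33 = 57.

P'[1] = 16, P'[2] = 3F, P'[3] = 57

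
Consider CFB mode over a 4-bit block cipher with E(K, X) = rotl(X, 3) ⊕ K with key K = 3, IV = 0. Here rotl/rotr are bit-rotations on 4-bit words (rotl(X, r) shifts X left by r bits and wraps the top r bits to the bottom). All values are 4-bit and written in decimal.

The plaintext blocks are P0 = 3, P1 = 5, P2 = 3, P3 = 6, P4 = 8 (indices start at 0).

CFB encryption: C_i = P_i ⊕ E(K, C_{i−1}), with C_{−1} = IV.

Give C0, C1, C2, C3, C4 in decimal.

C0: E(K, 0) = 3; 3 ⊕ 3 = 0.
C1: E(K, 0) = 3; 5 ⊕ 3 = 6.
C2: E(K, 6) = 0; 3 ⊕ 0 = 3.
C3: E(K, 3) = 10; 6 ⊕ 10 = 12.
C4: E(K, 12) = 5; 8 ⊕ 5 = 13.

C0 = 0, C1 = 6, C2 = 3, C3 = 12, C4 = 13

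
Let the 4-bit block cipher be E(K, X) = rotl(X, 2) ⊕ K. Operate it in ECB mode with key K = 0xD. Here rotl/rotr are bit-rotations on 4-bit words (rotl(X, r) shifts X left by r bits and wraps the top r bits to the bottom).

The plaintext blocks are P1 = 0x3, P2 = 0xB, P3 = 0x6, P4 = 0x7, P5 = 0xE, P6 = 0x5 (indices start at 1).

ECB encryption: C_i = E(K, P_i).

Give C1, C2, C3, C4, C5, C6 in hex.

C1: E(K, 0x3) = 0x1.
C2: E(K, 0xB) = 0x3.
C3: E(K, 0x6) = 0x4.
C4: E(K, 0x7) = 0x0.
C5: E(K, 0xE) = 0x6.
C6: E(K, 0x5) = 0x8.

C1 = 0x1, C2 = 0x3, C3 = 0x4, C4 = 0x0, C5 = 0x6, C6 = 0x8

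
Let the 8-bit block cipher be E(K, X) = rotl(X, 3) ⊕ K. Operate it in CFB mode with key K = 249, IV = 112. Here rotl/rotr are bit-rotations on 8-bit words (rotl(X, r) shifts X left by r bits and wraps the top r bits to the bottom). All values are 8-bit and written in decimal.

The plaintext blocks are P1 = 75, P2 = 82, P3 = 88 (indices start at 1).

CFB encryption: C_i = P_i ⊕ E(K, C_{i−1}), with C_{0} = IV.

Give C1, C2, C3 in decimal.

C1: E(K, 112) = 122; 75 ⊕ 122 = 49.
C2: E(K, 49) = 112; 82 ⊕ 112 = 34.
C3: E(K, 34) = 232; 88 ⊕ 232 = 176.

C1 = 49, C2 = 34, C3 = 176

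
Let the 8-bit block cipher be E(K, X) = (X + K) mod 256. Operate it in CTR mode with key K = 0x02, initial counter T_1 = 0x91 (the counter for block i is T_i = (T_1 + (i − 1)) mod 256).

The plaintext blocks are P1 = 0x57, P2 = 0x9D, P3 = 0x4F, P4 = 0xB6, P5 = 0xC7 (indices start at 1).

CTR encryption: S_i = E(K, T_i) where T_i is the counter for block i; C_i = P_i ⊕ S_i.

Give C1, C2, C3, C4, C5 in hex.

C1: T = 0x91, S = E(K, T) = 0x93; 0x57 ⊕ 0x93 = 0xC4.
C2: T = 0x92, S = E(K, T) = 0x94; 0x9D ⊕ 0x94 = 0x09.
C3: T = 0x93, S = E(K, T) = 0x95; 0x4F ⊕ 0x95 = 0xDA.
C4: T = 0x94, S = E(K, T) = 0x96; 0xB6 ⊕ 0x96 = 0x20.
C5: T = 0x95, S = E(K, T) = 0x97; 0xC7 ⊕ 0x97 = 0x50.

C1 = 0xC4, C2 = 0x09, C3 = 0xDA, C4 = 0x20, C5 = 0x50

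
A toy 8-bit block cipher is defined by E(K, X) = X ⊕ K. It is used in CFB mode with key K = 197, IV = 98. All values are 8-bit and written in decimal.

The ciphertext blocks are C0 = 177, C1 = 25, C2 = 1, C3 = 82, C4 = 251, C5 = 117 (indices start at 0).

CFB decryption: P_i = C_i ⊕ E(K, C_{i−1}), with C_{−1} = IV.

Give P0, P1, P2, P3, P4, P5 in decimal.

P0 = 22, P1 = 109, P2 = 221, P3 = 150, P4 = 108, P5 = 75

P0: E(K, 98) = 167; 177 ⊕ 167 = 22.
P1: E(K, 177) = 116; 25 ⊕ 116 = 109.
P2: E(K, 25) = 220; 1 ⊕ 220 = 221.
P3: E(K, 1) = 196; 82 ⊕ 196 = 150.
P4: E(K, 82) = 151; 251 ⊕ 151 = 108.
P5: E(K, 251) = 62; 117 ⊕ 62 = 75.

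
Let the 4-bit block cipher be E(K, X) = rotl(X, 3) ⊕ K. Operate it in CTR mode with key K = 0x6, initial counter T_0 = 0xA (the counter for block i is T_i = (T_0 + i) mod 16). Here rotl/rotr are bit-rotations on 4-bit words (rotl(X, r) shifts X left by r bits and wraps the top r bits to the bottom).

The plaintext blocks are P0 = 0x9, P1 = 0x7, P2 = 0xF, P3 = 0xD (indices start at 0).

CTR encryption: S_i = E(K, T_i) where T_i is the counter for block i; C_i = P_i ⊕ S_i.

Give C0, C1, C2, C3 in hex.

C0 = 0xA, C1 = 0xC, C2 = 0xF, C3 = 0x5

C0: T = 0xA, S = E(K, T) = 0x3; 0x9 ⊕ 0x3 = 0xA.
C1: T = 0xB, S = E(K, T) = 0xB; 0x7 ⊕ 0xB = 0xC.
C2: T = 0xC, S = E(K, T) = 0x0; 0xF ⊕ 0x0 = 0xF.
C3: T = 0xD, S = E(K, T) = 0x8; 0xD ⊕ 0x8 = 0x5.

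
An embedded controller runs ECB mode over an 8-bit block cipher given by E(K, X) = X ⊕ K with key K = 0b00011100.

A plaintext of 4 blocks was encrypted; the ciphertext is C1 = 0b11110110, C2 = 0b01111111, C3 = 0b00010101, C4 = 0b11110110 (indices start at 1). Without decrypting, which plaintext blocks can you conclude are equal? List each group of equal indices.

ECB encrypts each block independently with the same key, so equal ciphertext blocks imply equal plaintext blocks.
C1 = C4 = 0b11110110, so P1 = P4.

P1 = P4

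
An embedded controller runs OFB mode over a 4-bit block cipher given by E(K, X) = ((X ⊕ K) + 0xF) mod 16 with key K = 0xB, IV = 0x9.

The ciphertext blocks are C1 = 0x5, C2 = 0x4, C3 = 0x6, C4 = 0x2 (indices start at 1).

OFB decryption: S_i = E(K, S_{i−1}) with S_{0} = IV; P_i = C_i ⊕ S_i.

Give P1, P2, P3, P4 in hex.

P1 = 0x4, P2 = 0xD, P3 = 0x7, P4 = 0xB

P1: S = E(K, 0x9) = 0x1; 0x5 ⊕ 0x1 = 0x4.
P2: S = E(K, 0x1) = 0x9; 0x4 ⊕ 0x9 = 0xD.
P3: S = E(K, 0x9) = 0x1; 0x6 ⊕ 0x1 = 0x7.
P4: S = E(K, 0x1) = 0x9; 0x2 ⊕ 0x9 = 0xB.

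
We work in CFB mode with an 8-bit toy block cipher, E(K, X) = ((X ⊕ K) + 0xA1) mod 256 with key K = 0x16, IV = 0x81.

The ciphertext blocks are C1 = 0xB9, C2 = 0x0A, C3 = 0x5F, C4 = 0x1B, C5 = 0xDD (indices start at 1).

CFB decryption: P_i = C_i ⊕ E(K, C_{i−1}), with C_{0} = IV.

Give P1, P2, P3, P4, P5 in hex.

P1: E(K, 0x81) = 0x38; 0xB9 ⊕ 0x38 = 0x81.
P2: E(K, 0xB9) = 0x50; 0x0A ⊕ 0x50 = 0x5A.
P3: E(K, 0x0A) = 0xBD; 0x5F ⊕ 0xBD = 0xE2.
P4: E(K, 0x5F) = 0xEA; 0x1B ⊕ 0xEA = 0xF1.
P5: E(K, 0x1B) = 0xAE; 0xDD ⊕ 0xAE = 0x73.

P1 = 0x81, P2 = 0x5A, P3 = 0xE2, P4 = 0xF1, P5 = 0x73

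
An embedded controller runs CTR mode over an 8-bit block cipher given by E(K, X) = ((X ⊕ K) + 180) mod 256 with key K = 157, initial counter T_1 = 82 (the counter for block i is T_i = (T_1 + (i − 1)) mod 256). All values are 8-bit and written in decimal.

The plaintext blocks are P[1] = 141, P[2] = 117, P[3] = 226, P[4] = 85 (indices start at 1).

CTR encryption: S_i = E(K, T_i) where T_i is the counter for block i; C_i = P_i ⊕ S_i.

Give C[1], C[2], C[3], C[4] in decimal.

C[1] = 14, C[2] = 247, C[3] = 159, C[4] = 41

C[1]: T = 82, S = E(K, T) = 131; 141 ⊕ 131 = 14.
C[2]: T = 83, S = E(K, T) = 130; 117 ⊕ 130 = 247.
C[3]: T = 84, S = E(K, T) = 125; 226 ⊕ 125 = 159.
C[4]: T = 85, S = E(K, T) = 124; 85 ⊕ 124 = 41.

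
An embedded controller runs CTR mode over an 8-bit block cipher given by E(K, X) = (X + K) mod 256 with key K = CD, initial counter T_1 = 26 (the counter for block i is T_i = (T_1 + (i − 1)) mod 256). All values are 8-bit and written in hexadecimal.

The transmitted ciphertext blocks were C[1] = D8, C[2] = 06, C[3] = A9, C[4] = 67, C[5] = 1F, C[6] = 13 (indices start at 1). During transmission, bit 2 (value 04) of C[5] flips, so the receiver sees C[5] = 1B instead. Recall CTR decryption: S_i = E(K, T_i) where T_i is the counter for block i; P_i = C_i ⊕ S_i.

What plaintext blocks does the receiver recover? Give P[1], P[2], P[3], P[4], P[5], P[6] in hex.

Only C[5] changed, to 1B. In CTR, a change in C_i flips the same bit in P_i only; the keystream is unaffected. Decrypting the received ciphertext:
P[1]: T = 26, S = E(K, T) = F3; D8 ⊕ F3 = 2B.
P[2]: T = 27, S = E(K, T) = F4; 06 ⊕ F4 = F2.
P[3]: T = 28, S = E(K, T) = F5; A9 ⊕ F5 = 5C.
P[4]: T = 29, S = E(K, T) = F6; 67 ⊕ F6 = 91.
P[5]: T = 2A, S = E(K, T) = F7; 1B ⊕ F7 = EC.
P[6]: T = 2B, S = E(K, T) = F8; 13 ⊕ F8 = EB.
Blocks that differ from the original plaintext: P[5].

P[1] = 2B, P[2] = F2, P[3] = 5C, P[4] = 91, P[5] = EC, P[6] = EB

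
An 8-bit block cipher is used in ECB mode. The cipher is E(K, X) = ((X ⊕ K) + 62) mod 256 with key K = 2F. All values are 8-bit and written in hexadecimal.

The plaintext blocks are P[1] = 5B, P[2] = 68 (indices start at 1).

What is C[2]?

C[2] = A9

ECB encryption: C_i = E(K, P_i).
C[2]: E(K, 68) = A9.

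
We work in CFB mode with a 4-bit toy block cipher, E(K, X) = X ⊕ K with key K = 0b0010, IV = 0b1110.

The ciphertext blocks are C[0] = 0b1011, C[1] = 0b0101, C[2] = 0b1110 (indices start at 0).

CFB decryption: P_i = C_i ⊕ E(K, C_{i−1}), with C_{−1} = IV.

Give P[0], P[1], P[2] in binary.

P[0]: E(K, 0b1110) = 0b1100; 0b1011 ⊕ 0b1100 = 0b0111.
P[1]: E(K, 0b1011) = 0b1001; 0b0101 ⊕ 0b1001 = 0b1100.
P[2]: E(K, 0b0101) = 0b0111; 0b1110 ⊕ 0b0111 = 0b1001.

P[0] = 0b0111, P[1] = 0b1100, P[2] = 0b1001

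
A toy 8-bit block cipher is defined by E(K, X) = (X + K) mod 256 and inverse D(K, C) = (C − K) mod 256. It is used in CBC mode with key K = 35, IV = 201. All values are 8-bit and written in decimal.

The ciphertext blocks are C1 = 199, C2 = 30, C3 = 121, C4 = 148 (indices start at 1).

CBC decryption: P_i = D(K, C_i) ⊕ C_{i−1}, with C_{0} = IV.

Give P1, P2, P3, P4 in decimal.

P1 = 109, P2 = 60, P3 = 72, P4 = 8

P1: D(K, 199) = 164; 164 ⊕ 201 = 109.
P2: D(K, 30) = 251; 251 ⊕ 199 = 60.
P3: D(K, 121) = 86; 86 ⊕ 30 = 72.
P4: D(K, 148) = 113; 113 ⊕ 121 = 8.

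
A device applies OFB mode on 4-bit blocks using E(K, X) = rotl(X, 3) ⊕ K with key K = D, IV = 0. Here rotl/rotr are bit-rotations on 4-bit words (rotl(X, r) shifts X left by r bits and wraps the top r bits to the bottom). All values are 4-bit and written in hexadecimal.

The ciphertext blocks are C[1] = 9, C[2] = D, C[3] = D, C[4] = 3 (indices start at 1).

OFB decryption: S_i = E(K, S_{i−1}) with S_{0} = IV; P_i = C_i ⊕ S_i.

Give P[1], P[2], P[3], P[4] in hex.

P[1]: S = E(K, 0) = D; 9 ⊕ D = 4.
P[2]: S = E(K, D) = 3; D ⊕ 3 = E.
P[3]: S = E(K, 3) = 4; D ⊕ 4 = 9.
P[4]: S = E(K, 4) = F; 3 ⊕ F = C.

P[1] = 4, P[2] = E, P[3] = 9, P[4] = C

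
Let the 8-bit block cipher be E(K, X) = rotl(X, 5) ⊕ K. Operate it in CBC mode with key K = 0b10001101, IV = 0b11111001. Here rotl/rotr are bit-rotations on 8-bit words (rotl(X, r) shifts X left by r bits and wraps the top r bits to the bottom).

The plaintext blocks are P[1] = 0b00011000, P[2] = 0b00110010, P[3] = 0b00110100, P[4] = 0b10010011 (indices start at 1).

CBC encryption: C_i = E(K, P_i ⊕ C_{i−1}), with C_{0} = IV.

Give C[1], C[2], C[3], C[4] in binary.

C[1] = 0b10110001, C[2] = 0b11111101, C[3] = 0b10110100, C[4] = 0b01101001

C[1]: P[1] ⊕ 0b11111001 = 0b11100001; E(K, 0b11100001) = 0b10110001.
C[2]: P[2] ⊕ 0b10110001 = 0b10000011; E(K, 0b10000011) = 0b11111101.
C[3]: P[3] ⊕ 0b11111101 = 0b11001001; E(K, 0b11001001) = 0b10110100.
C[4]: P[4] ⊕ 0b10110100 = 0b00100111; E(K, 0b00100111) = 0b01101001.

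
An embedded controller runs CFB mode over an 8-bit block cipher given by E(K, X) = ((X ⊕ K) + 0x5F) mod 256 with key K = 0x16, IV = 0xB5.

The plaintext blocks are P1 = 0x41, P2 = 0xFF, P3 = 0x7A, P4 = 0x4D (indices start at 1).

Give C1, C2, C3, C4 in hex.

CFB encryption: C_i = P_i ⊕ E(K, C_{i−1}), with C_{0} = IV.
C1: E(K, 0xB5) = 0x02; 0x41 ⊕ 0x02 = 0x43.
C2: E(K, 0x43) = 0xB4; 0xFF ⊕ 0xB4 = 0x4B.
C3: E(K, 0x4B) = 0xBC; 0x7A ⊕ 0xBC = 0xC6.
C4: E(K, 0xC6) = 0x2F; 0x4D ⊕ 0x2F = 0x62.

C1 = 0x43, C2 = 0x4B, C3 = 0xC6, C4 = 0x62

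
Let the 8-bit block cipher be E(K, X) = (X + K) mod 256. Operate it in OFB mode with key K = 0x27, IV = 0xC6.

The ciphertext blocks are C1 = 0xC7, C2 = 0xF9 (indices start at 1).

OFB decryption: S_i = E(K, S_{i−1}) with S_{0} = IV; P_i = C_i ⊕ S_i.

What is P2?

P2 = 0xED

P1: S = E(K, 0xC6) = 0xED; 0xC7 ⊕ 0xED = 0x2A.
P2: S = E(K, 0xED) = 0x14; 0xF9 ⊕ 0x14 = 0xED.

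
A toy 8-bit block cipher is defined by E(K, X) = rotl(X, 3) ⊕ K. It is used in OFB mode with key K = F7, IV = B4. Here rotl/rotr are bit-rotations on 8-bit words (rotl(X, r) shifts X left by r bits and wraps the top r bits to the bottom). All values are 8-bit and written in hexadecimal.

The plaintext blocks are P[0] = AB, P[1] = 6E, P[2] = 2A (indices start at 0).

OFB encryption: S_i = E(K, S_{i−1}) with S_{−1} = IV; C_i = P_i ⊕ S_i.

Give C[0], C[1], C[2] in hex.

C[0]: S = E(K, B4) = 52; AB ⊕ 52 = F9.
C[1]: S = E(K, 52) = 65; 6E ⊕ 65 = 0B.
C[2]: S = E(K, 65) = DC; 2A ⊕ DC = F6.

C[0] = F9, C[1] = 0B, C[2] = F6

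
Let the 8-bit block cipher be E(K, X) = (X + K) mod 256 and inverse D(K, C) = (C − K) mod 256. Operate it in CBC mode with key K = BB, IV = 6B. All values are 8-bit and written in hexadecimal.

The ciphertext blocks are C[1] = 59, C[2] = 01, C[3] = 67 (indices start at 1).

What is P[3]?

P[3] = AD

CBC decryption: P_i = D(K, C_i) ⊕ C_{i−1}, with C_{0} = IV.
P[3]: D(K, 67) = AC; AC ⊕ 01 = AD.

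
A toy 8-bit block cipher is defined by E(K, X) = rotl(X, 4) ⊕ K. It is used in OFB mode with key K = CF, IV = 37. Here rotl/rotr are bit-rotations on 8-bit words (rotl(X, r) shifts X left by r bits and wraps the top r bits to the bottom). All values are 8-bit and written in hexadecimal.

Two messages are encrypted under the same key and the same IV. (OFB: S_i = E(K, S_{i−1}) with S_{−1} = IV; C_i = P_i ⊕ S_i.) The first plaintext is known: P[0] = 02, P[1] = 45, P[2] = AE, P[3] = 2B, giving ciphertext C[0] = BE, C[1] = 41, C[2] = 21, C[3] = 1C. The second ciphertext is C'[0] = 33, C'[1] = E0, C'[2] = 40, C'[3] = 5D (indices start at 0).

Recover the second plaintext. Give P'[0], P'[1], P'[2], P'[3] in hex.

In OFB with a reused IV, both messages share the same keystream S_i, so C_i ⊕ C'_i = P_i ⊕ P'_i and thus P'_i = P_i ⊕ C_i ⊕ C'_i.
P'[0]: 02 ⊕ BE ⊕ 33 = 8F.
P'[1]: 45 ⊕ 41 ⊕ E0 = E4.
P'[2]: AE ⊕ 21 ⊕ 40 = CF.
P'[3]: 2B ⊕ 1C ⊕ 5D = 6A.

P'[0] = 8F, P'[1] = E4, P'[2] = CF, P'[3] = 6A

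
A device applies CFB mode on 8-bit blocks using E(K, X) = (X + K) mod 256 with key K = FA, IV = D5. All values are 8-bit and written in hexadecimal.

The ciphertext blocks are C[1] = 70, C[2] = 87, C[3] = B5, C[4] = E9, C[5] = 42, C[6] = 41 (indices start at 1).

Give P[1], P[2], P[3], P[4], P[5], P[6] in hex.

P[1] = BF, P[2] = ED, P[3] = 34, P[4] = 46, P[5] = A1, P[6] = 7D

CFB decryption: P_i = C_i ⊕ E(K, C_{i−1}), with C_{0} = IV.
P[1]: E(K, D5) = CF; 70 ⊕ CF = BF.
P[2]: E(K, 70) = 6A; 87 ⊕ 6A = ED.
P[3]: E(K, 87) = 81; B5 ⊕ 81 = 34.
P[4]: E(K, B5) = AF; E9 ⊕ AF = 46.
P[5]: E(K, E9) = E3; 42 ⊕ E3 = A1.
P[6]: E(K, 42) = 3C; 41 ⊕ 3C = 7D.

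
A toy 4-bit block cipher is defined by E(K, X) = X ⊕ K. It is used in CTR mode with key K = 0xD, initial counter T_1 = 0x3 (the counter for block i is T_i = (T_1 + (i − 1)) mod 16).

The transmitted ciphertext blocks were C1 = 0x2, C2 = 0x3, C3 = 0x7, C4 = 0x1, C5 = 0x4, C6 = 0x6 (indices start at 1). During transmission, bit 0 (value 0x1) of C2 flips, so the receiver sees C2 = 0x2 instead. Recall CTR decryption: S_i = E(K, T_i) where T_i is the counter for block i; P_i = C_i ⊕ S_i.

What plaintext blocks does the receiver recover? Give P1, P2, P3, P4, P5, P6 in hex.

P1 = 0xC, P2 = 0xB, P3 = 0xF, P4 = 0xA, P5 = 0xE, P6 = 0x3

Only C2 changed, to 0x2. In CTR, a change in C_i flips the same bit in P_i only; the keystream is unaffected. Decrypting the received ciphertext:
P1: T = 0x3, S = E(K, T) = 0xE; 0x2 ⊕ 0xE = 0xC.
P2: T = 0x4, S = E(K, T) = 0x9; 0x2 ⊕ 0x9 = 0xB.
P3: T = 0x5, S = E(K, T) = 0x8; 0x7 ⊕ 0x8 = 0xF.
P4: T = 0x6, S = E(K, T) = 0xB; 0x1 ⊕ 0xB = 0xA.
P5: T = 0x7, S = E(K, T) = 0xA; 0x4 ⊕ 0xA = 0xE.
P6: T = 0x8, S = E(K, T) = 0x5; 0x6 ⊕ 0x5 = 0x3.
Blocks that differ from the original plaintext: P2.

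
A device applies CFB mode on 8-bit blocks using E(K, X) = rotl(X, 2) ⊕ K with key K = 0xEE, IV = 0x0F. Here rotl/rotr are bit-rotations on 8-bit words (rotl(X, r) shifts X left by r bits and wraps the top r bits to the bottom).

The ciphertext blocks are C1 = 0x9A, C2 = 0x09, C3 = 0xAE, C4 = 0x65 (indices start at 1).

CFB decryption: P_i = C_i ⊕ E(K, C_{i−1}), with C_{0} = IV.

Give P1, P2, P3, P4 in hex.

P1: E(K, 0x0F) = 0xD2; 0x9A ⊕ 0xD2 = 0x48.
P2: E(K, 0x9A) = 0x84; 0x09 ⊕ 0x84 = 0x8D.
P3: E(K, 0x09) = 0xCA; 0xAE ⊕ 0xCA = 0x64.
P4: E(K, 0xAE) = 0x54; 0x65 ⊕ 0x54 = 0x31.

P1 = 0x48, P2 = 0x8D, P3 = 0x64, P4 = 0x31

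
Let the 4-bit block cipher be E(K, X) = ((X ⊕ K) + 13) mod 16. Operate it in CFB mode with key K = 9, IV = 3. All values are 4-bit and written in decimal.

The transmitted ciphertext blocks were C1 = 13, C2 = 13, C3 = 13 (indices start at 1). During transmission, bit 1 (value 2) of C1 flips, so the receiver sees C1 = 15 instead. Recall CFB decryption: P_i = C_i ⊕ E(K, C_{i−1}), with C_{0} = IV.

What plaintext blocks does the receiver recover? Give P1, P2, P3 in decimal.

Only C1 changed, to 15. In CFB, a change in C_i flips the same bit in P_i and garbles P_{i+1}. Decrypting the received ciphertext:
P1: E(K, 3) = 7; 15 ⊕ 7 = 8.
P2: E(K, 15) = 3; 13 ⊕ 3 = 14.
P3: E(K, 13) = 1; 13 ⊕ 1 = 12.
Blocks that differ from the original plaintext: P1, P2.

P1 = 8, P2 = 14, P3 = 12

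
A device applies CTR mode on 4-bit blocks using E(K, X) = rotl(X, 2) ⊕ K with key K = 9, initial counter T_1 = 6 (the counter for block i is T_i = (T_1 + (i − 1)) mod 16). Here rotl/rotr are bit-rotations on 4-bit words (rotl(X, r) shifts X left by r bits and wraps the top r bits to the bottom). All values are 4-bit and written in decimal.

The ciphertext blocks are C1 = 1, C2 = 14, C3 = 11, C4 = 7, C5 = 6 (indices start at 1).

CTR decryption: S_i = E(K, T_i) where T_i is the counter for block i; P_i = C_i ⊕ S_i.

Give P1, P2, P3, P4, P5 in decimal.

P1: T = 6, S = E(K, T) = 0; 1 ⊕ 0 = 1.
P2: T = 7, S = E(K, T) = 4; 14 ⊕ 4 = 10.
P3: T = 8, S = E(K, T) = 11; 11 ⊕ 11 = 0.
P4: T = 9, S = E(K, T) = 15; 7 ⊕ 15 = 8.
P5: T = 10, S = E(K, T) = 3; 6 ⊕ 3 = 5.

P1 = 1, P2 = 10, P3 = 0, P4 = 8, P5 = 5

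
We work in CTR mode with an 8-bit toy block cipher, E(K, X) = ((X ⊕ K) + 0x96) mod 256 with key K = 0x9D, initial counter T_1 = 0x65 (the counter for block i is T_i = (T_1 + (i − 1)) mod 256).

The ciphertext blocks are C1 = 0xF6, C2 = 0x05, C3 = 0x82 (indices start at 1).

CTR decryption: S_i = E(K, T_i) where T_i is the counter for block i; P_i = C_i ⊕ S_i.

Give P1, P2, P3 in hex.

P1: T = 0x65, S = E(K, T) = 0x8E; 0xF6 ⊕ 0x8E = 0x78.
P2: T = 0x66, S = E(K, T) = 0x91; 0x05 ⊕ 0x91 = 0x94.
P3: T = 0x67, S = E(K, T) = 0x90; 0x82 ⊕ 0x90 = 0x12.

P1 = 0x78, P2 = 0x94, P3 = 0x12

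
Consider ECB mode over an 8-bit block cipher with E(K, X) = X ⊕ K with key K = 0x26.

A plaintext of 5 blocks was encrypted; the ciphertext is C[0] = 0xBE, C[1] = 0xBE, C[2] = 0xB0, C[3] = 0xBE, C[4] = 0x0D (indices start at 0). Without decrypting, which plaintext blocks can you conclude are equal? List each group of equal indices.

ECB encrypts each block independently with the same key, so equal ciphertext blocks imply equal plaintext blocks.
C[0] = C[1] = C[3] = 0xBE, so P[0] = P[1] = P[3].

P[0] = P[1] = P[3]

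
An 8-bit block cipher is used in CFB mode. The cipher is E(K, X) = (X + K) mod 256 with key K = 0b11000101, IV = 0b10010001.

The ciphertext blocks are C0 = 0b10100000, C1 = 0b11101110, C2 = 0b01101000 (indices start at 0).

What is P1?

P1 = 0b10001011

CFB decryption: P_i = C_i ⊕ E(K, C_{i−1}), with C_{−1} = IV.
P1: E(K, 0b10100000) = 0b01100101; 0b11101110 ⊕ 0b01100101 = 0b10001011.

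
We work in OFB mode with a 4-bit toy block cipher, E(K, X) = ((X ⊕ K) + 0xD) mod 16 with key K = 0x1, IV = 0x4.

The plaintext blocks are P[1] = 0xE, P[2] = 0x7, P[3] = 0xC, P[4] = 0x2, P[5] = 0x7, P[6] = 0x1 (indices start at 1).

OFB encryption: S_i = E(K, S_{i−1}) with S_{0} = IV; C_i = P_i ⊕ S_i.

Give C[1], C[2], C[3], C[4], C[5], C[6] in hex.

C[1]: S = E(K, 0x4) = 0x2; 0xE ⊕ 0x2 = 0xC.
C[2]: S = E(K, 0x2) = 0x0; 0x7 ⊕ 0x0 = 0x7.
C[3]: S = E(K, 0x0) = 0xE; 0xC ⊕ 0xE = 0x2.
C[4]: S = E(K, 0xE) = 0xC; 0x2 ⊕ 0xC = 0xE.
C[5]: S = E(K, 0xC) = 0xA; 0x7 ⊕ 0xA = 0xD.
C[6]: S = E(K, 0xA) = 0x8; 0x1 ⊕ 0x8 = 0x9.

C[1] = 0xC, C[2] = 0x7, C[3] = 0x2, C[4] = 0xE, C[5] = 0xD, C[6] = 0x9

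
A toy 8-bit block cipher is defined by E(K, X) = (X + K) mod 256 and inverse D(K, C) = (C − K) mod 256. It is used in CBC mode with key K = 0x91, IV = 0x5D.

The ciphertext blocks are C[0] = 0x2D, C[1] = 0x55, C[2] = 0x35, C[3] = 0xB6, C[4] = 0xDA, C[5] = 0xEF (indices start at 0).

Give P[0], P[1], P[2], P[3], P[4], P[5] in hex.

P[0] = 0xC1, P[1] = 0xE9, P[2] = 0xF1, P[3] = 0x10, P[4] = 0xFF, P[5] = 0x84

CBC decryption: P_i = D(K, C_i) ⊕ C_{i−1}, with C_{−1} = IV.
P[0]: D(K, 0x2D) = 0x9C; 0x9C ⊕ 0x5D = 0xC1.
P[1]: D(K, 0x55) = 0xC4; 0xC4 ⊕ 0x2D = 0xE9.
P[2]: D(K, 0x35) = 0xA4; 0xA4 ⊕ 0x55 = 0xF1.
P[3]: D(K, 0xB6) = 0x25; 0x25 ⊕ 0x35 = 0x10.
P[4]: D(K, 0xDA) = 0x49; 0x49 ⊕ 0xB6 = 0xFF.
P[5]: D(K, 0xEF) = 0x5E; 0x5E ⊕ 0xDA = 0x84.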